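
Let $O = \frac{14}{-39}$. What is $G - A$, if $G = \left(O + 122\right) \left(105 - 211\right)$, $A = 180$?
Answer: $- \frac{509884}{39} \approx -13074.0$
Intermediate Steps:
$O = - \frac{14}{39}$ ($O = 14 \left(- \frac{1}{39}\right) = - \frac{14}{39} \approx -0.35897$)
$G = - \frac{502864}{39}$ ($G = \left(- \frac{14}{39} + 122\right) \left(105 - 211\right) = \frac{4744}{39} \left(-106\right) = - \frac{502864}{39} \approx -12894.0$)
$G - A = - \frac{502864}{39} - 180 = - \frac{509884}{39}$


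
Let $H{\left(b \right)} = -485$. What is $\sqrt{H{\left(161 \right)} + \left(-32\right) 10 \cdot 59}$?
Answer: $i \sqrt{19365} \approx 139.16 i$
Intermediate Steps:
$\sqrt{H{\left(161 \right)} + \left(-32\right) 10 \cdot 59} = \sqrt{-485 + \left(-32\right) 10 \cdot 59} = \sqrt{-485 - 18880} = \sqrt{-19365} = i \sqrt{19365}$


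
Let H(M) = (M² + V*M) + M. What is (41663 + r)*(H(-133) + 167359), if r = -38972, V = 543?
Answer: 303264936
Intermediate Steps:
H(M) = M² + 544*M (H(M) = (M² + 543*M) + M = M² + 544*M)
(41663 + r)*(H(-133) + 167359) = (41663 - 38972)*(-133*(544 - 133) + 167359) = 2691*(-133*411 + 167359) = 2691*(-54663 + 167359) = 2691*112696 = 303264936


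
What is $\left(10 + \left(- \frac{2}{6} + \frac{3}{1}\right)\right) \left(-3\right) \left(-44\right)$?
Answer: $1672$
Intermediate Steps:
$\left(10 + \left(- \frac{2}{6} + \frac{3}{1}\right)\right) \left(-3\right) \left(-44\right) = \left(10 + \left(\left(-2\right) \frac{1}{6} + 3 \cdot 1\right)\right) \left(-3\right) \left(-44\right) = \left(10 + \left(- \frac{1}{3} + 3\right)\right) \left(-3\right) \left(-44\right) = \left(10 + \frac{8}{3}\right) \left(-3\right) \left(-44\right) = \frac{38}{3} \left(-3\right) \left(-44\right) = \left(-38\right) \left(-44\right) = 1672$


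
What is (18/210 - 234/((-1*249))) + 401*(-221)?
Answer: -257441026/2905 ≈ -88620.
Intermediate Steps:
(18/210 - 234/((-1*249))) + 401*(-221) = (18*(1/210) - 234/(-249)) - 88621 = (3/35 - 234*(-1/249)) - 88621 = (3/35 + 78/83) - 88621 = 2979/2905 - 88621 = -257441026/2905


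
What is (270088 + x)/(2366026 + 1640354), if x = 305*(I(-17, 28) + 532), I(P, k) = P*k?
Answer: 10256/143085 ≈ 0.071678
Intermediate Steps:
x = 17080 (x = 305*(-17*28 + 532) = 305*(-476 + 532) = 305*56 = 17080)
(270088 + x)/(2366026 + 1640354) = (270088 + 17080)/(2366026 + 1640354) = 287168/4006380 = 287168*(1/4006380) = 10256/143085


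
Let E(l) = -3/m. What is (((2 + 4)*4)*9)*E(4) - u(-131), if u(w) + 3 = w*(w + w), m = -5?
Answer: -170947/5 ≈ -34189.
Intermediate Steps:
u(w) = -3 + 2*w² (u(w) = -3 + w*(w + w) = -3 + w*(2*w) = -3 + 2*w²)
E(l) = ⅗ (E(l) = -3/(-5) = -3*(-⅕) = ⅗)
(((2 + 4)*4)*9)*E(4) - u(-131) = (((2 + 4)*4)*9)*(⅗) - (-3 + 2*(-131)²) = ((6*4)*9)*(⅗) - (-3 + 2*17161) = (24*9)*(⅗) - (-3 + 34322) = 216*(⅗) - 1*34319 = 648/5 - 34319 = -170947/5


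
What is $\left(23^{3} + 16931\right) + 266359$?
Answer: $295457$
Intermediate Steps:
$\left(23^{3} + 16931\right) + 266359 = \left(12167 + 16931\right) + 266359 = 29098 + 266359 = 295457$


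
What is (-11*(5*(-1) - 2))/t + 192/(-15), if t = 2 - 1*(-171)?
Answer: -10687/865 ≈ -12.355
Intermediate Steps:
t = 173 (t = 2 + 171 = 173)
(-11*(5*(-1) - 2))/t + 192/(-15) = -11*(5*(-1) - 2)/173 + 192/(-15) = -11*(-5 - 2)*(1/173) + 192*(-1/15) = -11*(-7)*(1/173) - 64/5 = 77*(1/173) - 64/5 = 77/173 - 64/5 = -10687/865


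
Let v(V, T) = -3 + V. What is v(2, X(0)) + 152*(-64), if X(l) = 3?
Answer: -9729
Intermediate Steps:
v(2, X(0)) + 152*(-64) = (-3 + 2) + 152*(-64) = -1 - 9728 = -9729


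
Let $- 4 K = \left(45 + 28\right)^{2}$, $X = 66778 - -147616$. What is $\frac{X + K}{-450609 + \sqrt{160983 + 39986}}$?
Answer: $- \frac{384030168423}{812193079648} - \frac{852247 \sqrt{200969}}{812193079648} \approx -0.4733$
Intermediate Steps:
$X = 214394$ ($X = 66778 + 147616 = 214394$)
$K = - \frac{5329}{4}$ ($K = - \frac{\left(45 + 28\right)^{2}}{4} = - \frac{73^{2}}{4} = \left(- \frac{1}{4}\right) 5329 = - \frac{5329}{4} \approx -1332.3$)
$\frac{X + K}{-450609 + \sqrt{160983 + 39986}} = \frac{214394 - \frac{5329}{4}}{-450609 + \sqrt{160983 + 39986}} = \frac{852247}{4 \left(-450609 + \sqrt{200969}\right)}$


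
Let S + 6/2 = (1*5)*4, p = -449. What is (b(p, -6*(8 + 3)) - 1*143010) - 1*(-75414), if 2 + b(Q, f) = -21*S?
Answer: -67955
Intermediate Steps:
S = 17 (S = -3 + (1*5)*4 = -3 + 5*4 = -3 + 20 = 17)
b(Q, f) = -359 (b(Q, f) = -2 - 21*17 = -2 - 357 = -359)
(b(p, -6*(8 + 3)) - 1*143010) - 1*(-75414) = (-359 - 1*143010) - 1*(-75414) = (-359 - 143010) + 75414 = -143369 + 75414 = -67955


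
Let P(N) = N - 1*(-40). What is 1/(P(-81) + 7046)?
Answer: 1/7005 ≈ 0.00014276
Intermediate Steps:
P(N) = 40 + N (P(N) = N + 40 = 40 + N)
1/(P(-81) + 7046) = 1/((40 - 81) + 7046) = 1/(-41 + 7046) = 1/7005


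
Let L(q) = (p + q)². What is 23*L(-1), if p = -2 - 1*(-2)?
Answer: 23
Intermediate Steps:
p = 0 (p = -2 + 2 = 0)
L(q) = q² (L(q) = (0 + q)² = q²)
23*L(-1) = 23*(-1)² = 23*1 = 23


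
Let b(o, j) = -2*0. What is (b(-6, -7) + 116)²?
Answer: 13456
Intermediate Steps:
b(o, j) = 0
(b(-6, -7) + 116)² = (0 + 116)² = 116² = 13456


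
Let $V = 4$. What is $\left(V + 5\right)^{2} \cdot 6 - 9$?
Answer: $477$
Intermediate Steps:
$\left(V + 5\right)^{2} \cdot 6 - 9 = \left(4 + 5\right)^{2} \cdot 6 - 9 = 9^{2} \cdot 6 - 9 = 81 \cdot 6 - 9 = 486 - 9 = 477$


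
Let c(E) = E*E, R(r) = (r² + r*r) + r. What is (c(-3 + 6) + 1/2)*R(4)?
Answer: 342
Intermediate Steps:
R(r) = r + 2*r² (R(r) = (r² + r²) + r = 2*r² + r = r + 2*r²)
c(E) = E²
(c(-3 + 6) + 1/2)*R(4) = ((-3 + 6)² + 1/2)*(4*(1 + 2*4)) = (3² + ½)*(4*(1 + 8)) = (9 + ½)*(4*9) = (19/2)*36 = 342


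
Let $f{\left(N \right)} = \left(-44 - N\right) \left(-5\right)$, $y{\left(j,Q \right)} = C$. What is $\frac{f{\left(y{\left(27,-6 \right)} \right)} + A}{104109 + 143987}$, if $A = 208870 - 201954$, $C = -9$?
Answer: $\frac{7091}{248096} \approx 0.028582$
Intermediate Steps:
$y{\left(j,Q \right)} = -9$
$A = 6916$ ($A = 208870 - 201954 = 6916$)
$f{\left(N \right)} = 220 + 5 N$
$\frac{f{\left(y{\left(27,-6 \right)} \right)} + A}{104109 + 143987} = \frac{\left(220 + 5 \left(-9\right)\right) + 6916}{104109 + 143987} = \frac{\left(220 - 45\right) + 6916}{248096} = \left(175 + 6916\right) \frac{1}{248096} = 7091 \cdot \frac{1}{248096} = \frac{7091}{248096}$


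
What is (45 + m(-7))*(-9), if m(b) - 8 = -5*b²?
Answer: 1728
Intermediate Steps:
m(b) = 8 - 5*b²
(45 + m(-7))*(-9) = (45 + (8 - 5*(-7)²))*(-9) = (45 + (8 - 5*49))*(-9) = (45 + (8 - 245))*(-9) = (45 - 237)*(-9) = -192*(-9) = 1728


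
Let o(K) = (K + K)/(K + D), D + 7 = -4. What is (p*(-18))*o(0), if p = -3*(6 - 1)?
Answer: 0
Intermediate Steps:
D = -11 (D = -7 - 4 = -11)
o(K) = 2*K/(-11 + K) (o(K) = (K + K)/(K - 11) = (2*K)/(-11 + K) = 2*K/(-11 + K))
p = -15 (p = -3*5 = -15)
(p*(-18))*o(0) = (-15*(-18))*(2*0/(-11 + 0)) = 270*(2*0/(-11)) = 270*(2*0*(-1/11)) = 270*0 = 0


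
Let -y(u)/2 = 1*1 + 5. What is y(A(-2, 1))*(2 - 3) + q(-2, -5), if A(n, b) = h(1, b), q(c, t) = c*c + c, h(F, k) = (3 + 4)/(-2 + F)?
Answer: 14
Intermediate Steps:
h(F, k) = 7/(-2 + F)
q(c, t) = c + c² (q(c, t) = c² + c = c + c²)
A(n, b) = -7 (A(n, b) = 7/(-2 + 1) = 7/(-1) = 7*(-1) = -7)
y(u) = -12 (y(u) = -2*(1*1 + 5) = -2*(1 + 5) = -2*6 = -12)
y(A(-2, 1))*(2 - 3) + q(-2, -5) = -12*(2 - 3) - 2*(1 - 2) = -12*(-1) - 2*(-1) = 12 + 2 = 14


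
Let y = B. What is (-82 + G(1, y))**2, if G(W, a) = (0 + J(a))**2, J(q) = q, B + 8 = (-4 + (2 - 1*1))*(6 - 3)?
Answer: 42849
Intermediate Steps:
B = -17 (B = -8 + (-4 + (2 - 1*1))*(6 - 3) = -8 + (-4 + (2 - 1))*3 = -8 + (-4 + 1)*3 = -8 - 3*3 = -8 - 9 = -17)
y = -17
G(W, a) = a**2 (G(W, a) = (0 + a)**2 = a**2)
(-82 + G(1, y))**2 = (-82 + (-17)**2)**2 = (-82 + 289)**2 = 207**2 = 42849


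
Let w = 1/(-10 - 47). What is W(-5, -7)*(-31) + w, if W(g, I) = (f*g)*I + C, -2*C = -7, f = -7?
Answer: 853459/114 ≈ 7486.5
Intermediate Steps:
C = 7/2 (C = -½*(-7) = 7/2 ≈ 3.5000)
w = -1/57 (w = 1/(-57) = -1/57 ≈ -0.017544)
W(g, I) = 7/2 - 7*I*g (W(g, I) = (-7*g)*I + 7/2 = -7*I*g + 7/2 = 7/2 - 7*I*g)
W(-5, -7)*(-31) + w = (7/2 - 7*(-7)*(-5))*(-31) - 1/57 = (7/2 - 245)*(-31) - 1/57 = -483/2*(-31) - 1/57 = 14973/2 - 1/57 = 853459/114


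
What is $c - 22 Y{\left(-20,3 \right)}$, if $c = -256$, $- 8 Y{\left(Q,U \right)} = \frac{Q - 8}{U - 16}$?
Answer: $- \frac{3251}{13} \approx -250.08$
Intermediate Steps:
$Y{\left(Q,U \right)} = - \frac{-8 + Q}{8 \left(-16 + U\right)}$ ($Y{\left(Q,U \right)} = - \frac{\left(Q - 8\right) \frac{1}{U - 16}}{8} = - \frac{\left(-8 + Q\right) \frac{1}{-16 + U}}{8} = - \frac{\frac{1}{-16 + U} \left(-8 + Q\right)}{8} = - \frac{-8 + Q}{8 \left(-16 + U\right)}$)
$c - 22 Y{\left(-20,3 \right)} = -256 - 22 \frac{8 - -20}{8 \left(-16 + 3\right)} = -256 - 22 \frac{8 + 20}{8 \left(-13\right)} = -256 - 22 \cdot \frac{1}{8} \left(- \frac{1}{13}\right) 28 = -256 - - \frac{77}{13} = -256 + \frac{77}{13} = - \frac{3251}{13}$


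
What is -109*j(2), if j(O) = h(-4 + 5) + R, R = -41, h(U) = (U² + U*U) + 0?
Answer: 4251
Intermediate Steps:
h(U) = 2*U² (h(U) = (U² + U²) + 0 = 2*U² + 0 = 2*U²)
j(O) = -39 (j(O) = 2*(-4 + 5)² - 41 = 2*1² - 41 = 2*1 - 41 = 2 - 41 = -39)
-109*j(2) = -109*(-39) = 4251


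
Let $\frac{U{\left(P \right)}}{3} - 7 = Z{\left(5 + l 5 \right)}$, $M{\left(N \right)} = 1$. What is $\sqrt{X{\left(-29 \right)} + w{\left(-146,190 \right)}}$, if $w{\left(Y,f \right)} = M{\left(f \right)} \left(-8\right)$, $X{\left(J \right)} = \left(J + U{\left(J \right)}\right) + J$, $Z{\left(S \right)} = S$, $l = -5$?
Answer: $i \sqrt{105} \approx 10.247 i$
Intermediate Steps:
$U{\left(P \right)} = -39$ ($U{\left(P \right)} = 21 + 3 \left(5 - 25\right) = 21 + 3 \left(-20\right) = 21 - 60 = -39$)
$X{\left(J \right)} = -39 + 2 J$ ($X{\left(J \right)} = \left(J - 39\right) + J = \left(-39 + J\right) + J = -39 + 2 J$)
$w{\left(Y,f \right)} = -8$ ($w{\left(Y,f \right)} = 1 \left(-8\right) = -8$)
$\sqrt{X{\left(-29 \right)} + w{\left(-146,190 \right)}} = \sqrt{\left(-39 + 2 \left(-29\right)\right) - 8} = \sqrt{\left(-39 - 58\right) - 8} = \sqrt{-97 - 8} = \sqrt{-105} = i \sqrt{105}$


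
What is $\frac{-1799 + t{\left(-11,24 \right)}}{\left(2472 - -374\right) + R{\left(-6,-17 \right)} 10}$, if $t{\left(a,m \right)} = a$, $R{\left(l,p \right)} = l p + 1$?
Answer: $- \frac{905}{1938} \approx -0.46698$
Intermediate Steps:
$R{\left(l,p \right)} = 1 + l p$
$\frac{-1799 + t{\left(-11,24 \right)}}{\left(2472 - -374\right) + R{\left(-6,-17 \right)} 10} = \frac{-1799 - 11}{\left(2472 - -374\right) + \left(1 - -102\right) 10} = - \frac{1810}{\left(2472 + 374\right) + \left(1 + 102\right) 10} = - \frac{1810}{2846 + 103 \cdot 10} = - \frac{1810}{2846 + 1030} = - \frac{1810}{3876} = \left(-1810\right) \frac{1}{3876} = - \frac{905}{1938}$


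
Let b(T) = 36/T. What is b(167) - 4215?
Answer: -703869/167 ≈ -4214.8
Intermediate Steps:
b(167) - 4215 = 36/167 - 4215 = -703869/167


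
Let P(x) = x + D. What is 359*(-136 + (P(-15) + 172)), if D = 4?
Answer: 8975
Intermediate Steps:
P(x) = 4 + x (P(x) = x + 4 = 4 + x)
359*(-136 + (P(-15) + 172)) = 359*(-136 + ((4 - 15) + 172)) = 359*(-136 + (-11 + 172)) = 359*(-136 + 161) = 359*25 = 8975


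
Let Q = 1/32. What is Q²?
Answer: 1/1024 ≈ 0.00097656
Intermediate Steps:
Q = 1/32 ≈ 0.031250
Q² = (1/32)² = 1/1024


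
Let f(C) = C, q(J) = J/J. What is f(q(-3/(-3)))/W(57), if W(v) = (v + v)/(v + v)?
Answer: 1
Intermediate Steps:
q(J) = 1
W(v) = 1 (W(v) = (2*v)/((2*v)) = (2*v)*(1/(2*v)) = 1)
f(q(-3/(-3)))/W(57) = 1/1 = 1*1 = 1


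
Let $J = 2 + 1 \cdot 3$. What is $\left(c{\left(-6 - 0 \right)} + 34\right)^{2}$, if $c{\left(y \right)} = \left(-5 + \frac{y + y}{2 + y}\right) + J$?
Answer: $1369$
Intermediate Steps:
$J = 5$ ($J = 2 + 3 = 5$)
$c{\left(y \right)} = \frac{2 y}{2 + y}$ ($c{\left(y \right)} = \left(-5 + \frac{y + y}{2 + y}\right) + 5 = \left(-5 + \frac{2 y}{2 + y}\right) + 5 = \frac{2 y}{2 + y}$)
$\left(c{\left(-6 - 0 \right)} + 34\right)^{2} = \left(\frac{2 \left(-6 - 0\right)}{2 - 6} + 34\right)^{2} = \left(\frac{2 \left(-6 + 0\right)}{2 + \left(-6 + 0\right)} + 34\right)^{2} = \left(2 \left(-6\right) \frac{1}{2 - 6} + 34\right)^{2} = \left(2 \left(-6\right) \frac{1}{-4} + 34\right)^{2} = \left(2 \left(-6\right) \left(- \frac{1}{4}\right) + 34\right)^{2} = \left(3 + 34\right)^{2} = 37^{2} = 1369$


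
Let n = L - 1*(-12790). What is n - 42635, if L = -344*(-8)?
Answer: -27093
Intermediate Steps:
L = 2752
n = 15542 (n = 2752 - 1*(-12790) = 2752 + 12790 = 15542)
n - 42635 = 15542 - 42635 = -27093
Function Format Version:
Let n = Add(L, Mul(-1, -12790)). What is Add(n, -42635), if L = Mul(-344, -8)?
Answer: -27093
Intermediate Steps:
L = 2752
n = 15542 (n = Add(2752, Mul(-1, -12790)) = Add(2752, 12790) = 15542)
Add(n, -42635) = Add(15542, -42635) = -27093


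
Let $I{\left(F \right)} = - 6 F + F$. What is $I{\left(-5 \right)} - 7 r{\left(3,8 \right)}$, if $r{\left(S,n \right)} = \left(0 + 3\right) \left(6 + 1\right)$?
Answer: $-122$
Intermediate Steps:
$r{\left(S,n \right)} = 21$ ($r{\left(S,n \right)} = 3 \cdot 7 = 21$)
$I{\left(F \right)} = - 5 F$
$I{\left(-5 \right)} - 7 r{\left(3,8 \right)} = \left(-5\right) \left(-5\right) - 147 = 25 - 147 = -122$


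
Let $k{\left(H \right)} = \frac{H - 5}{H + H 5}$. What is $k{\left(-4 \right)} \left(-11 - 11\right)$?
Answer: $- \frac{33}{4} \approx -8.25$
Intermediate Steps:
$k{\left(H \right)} = \frac{-5 + H}{6 H}$ ($k{\left(H \right)} = \frac{-5 + H}{H + 5 H} = \frac{-5 + H}{6 H}$)
$k{\left(-4 \right)} \left(-11 - 11\right) = \frac{-5 - 4}{6 \left(-4\right)} \left(-11 - 11\right) = \frac{1}{6} \left(- \frac{1}{4}\right) \left(-9\right) \left(-22\right) = \frac{3}{8} \left(-22\right) = - \frac{33}{4}$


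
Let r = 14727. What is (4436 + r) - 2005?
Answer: 17158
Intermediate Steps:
(4436 + r) - 2005 = (4436 + 14727) - 2005 = 19163 - 2005 = 17158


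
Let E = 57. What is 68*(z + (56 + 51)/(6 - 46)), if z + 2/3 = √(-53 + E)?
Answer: -2737/30 ≈ -91.233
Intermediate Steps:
z = 4/3 (z = -⅔ + √(-53 + 57) = -⅔ + √4 = -⅔ + 2 = 4/3 ≈ 1.3333)
68*(z + (56 + 51)/(6 - 46)) = 68*(4/3 + (56 + 51)/(6 - 46)) = 68*(4/3 + 107/(-40)) = 68*(4/3 + 107*(-1/40)) = 68*(4/3 - 107/40) = 68*(-161/120) = -2737/30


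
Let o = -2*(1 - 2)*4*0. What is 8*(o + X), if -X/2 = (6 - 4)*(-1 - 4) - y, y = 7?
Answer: 272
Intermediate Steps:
X = 34 (X = -2*((6 - 4)*(-1 - 4) - 1*7) = -2*(2*(-5) - 7) = -2*(-10 - 7) = -2*(-17) = 34)
o = 0 (o = -(-2)*4*0 = -2*(-4)*0 = 8*0 = 0)
8*(o + X) = 8*(0 + 34) = 8*34 = 272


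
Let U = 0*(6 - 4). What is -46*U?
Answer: 0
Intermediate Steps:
U = 0 (U = 0*2 = 0)
-46*U = -46*0 = 0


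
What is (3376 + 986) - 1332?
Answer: 3030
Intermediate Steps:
(3376 + 986) - 1332 = 4362 - 1332 = 3030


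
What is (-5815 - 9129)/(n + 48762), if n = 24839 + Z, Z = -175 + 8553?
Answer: -14944/81979 ≈ -0.18229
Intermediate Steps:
Z = 8378
n = 33217 (n = 24839 + 8378 = 33217)
(-5815 - 9129)/(n + 48762) = (-5815 - 9129)/(33217 + 48762) = -14944/81979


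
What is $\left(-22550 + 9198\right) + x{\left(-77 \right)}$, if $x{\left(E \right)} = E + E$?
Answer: $-13506$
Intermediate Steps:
$x{\left(E \right)} = 2 E$
$\left(-22550 + 9198\right) + x{\left(-77 \right)} = \left(-22550 + 9198\right) + 2 \left(-77\right) = -13352 - 154 = -13506$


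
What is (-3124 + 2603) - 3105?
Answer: -3626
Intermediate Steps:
(-3124 + 2603) - 3105 = -521 - 3105 = -3626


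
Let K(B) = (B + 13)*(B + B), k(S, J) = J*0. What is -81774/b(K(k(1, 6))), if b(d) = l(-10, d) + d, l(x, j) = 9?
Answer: -9086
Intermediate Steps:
k(S, J) = 0
K(B) = 2*B*(13 + B) (K(B) = (13 + B)*(2*B) = 2*B*(13 + B))
b(d) = 9 + d
-81774/b(K(k(1, 6))) = -81774/(9 + 2*0*(13 + 0)) = -81774/(9 + 2*0*13) = -81774/(9 + 0) = -81774/9 = -81774*⅑ = -9086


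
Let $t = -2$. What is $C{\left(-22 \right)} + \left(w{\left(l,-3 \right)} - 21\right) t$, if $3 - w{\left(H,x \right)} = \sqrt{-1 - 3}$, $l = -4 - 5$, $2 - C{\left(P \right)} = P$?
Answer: $60 + 4 i \approx 60.0 + 4.0 i$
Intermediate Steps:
$C{\left(P \right)} = 2 - P$
$l = -9$ ($l = -4 - 5 = -9$)
$w{\left(H,x \right)} = 3 - 2 i$ ($w{\left(H,x \right)} = 3 - \sqrt{-1 - 3} = 3 - \sqrt{-4} = 3 - 2 i$)
$C{\left(-22 \right)} + \left(w{\left(l,-3 \right)} - 21\right) t = \left(2 - -22\right) + \left(\left(3 - 2 i\right) - 21\right) \left(-2\right) = \left(2 + 22\right) + \left(-18 - 2 i\right) \left(-2\right) = 24 + \left(36 + 4 i\right) = 60 + 4 i$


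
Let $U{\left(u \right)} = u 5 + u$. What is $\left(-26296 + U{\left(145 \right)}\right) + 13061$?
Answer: $-12365$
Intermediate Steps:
$U{\left(u \right)} = 6 u$ ($U{\left(u \right)} = 5 u + u = 6 u$)
$\left(-26296 + U{\left(145 \right)}\right) + 13061 = \left(-26296 + 6 \cdot 145\right) + 13061 = \left(-26296 + 870\right) + 13061 = -25426 + 13061 = -12365$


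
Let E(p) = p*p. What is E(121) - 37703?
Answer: -23062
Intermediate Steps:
E(p) = p²
E(121) - 37703 = 121² - 37703 = 14641 - 37703 = -23062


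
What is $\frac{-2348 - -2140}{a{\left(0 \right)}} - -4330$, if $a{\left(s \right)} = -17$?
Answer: $\frac{73818}{17} \approx 4342.2$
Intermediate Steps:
$\frac{-2348 - -2140}{a{\left(0 \right)}} - -4330 = \frac{-2348 - -2140}{-17} - -4330 = \left(-2348 + 2140\right) \left(- \frac{1}{17}\right) + 4330 = \left(-208\right) \left(- \frac{1}{17}\right) + 4330 = \frac{208}{17} + 4330 = \frac{73818}{17}$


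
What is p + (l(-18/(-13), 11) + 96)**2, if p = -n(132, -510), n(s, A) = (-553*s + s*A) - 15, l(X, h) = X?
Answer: 25318695/169 ≈ 1.4981e+5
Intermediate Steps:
n(s, A) = -15 - 553*s + A*s (n(s, A) = (-553*s + A*s) - 15 = -15 - 553*s + A*s)
p = 140331 (p = -(-15 - 553*132 - 510*132) = -(-15 - 72996 - 67320) = -1*(-140331) = 140331)
p + (l(-18/(-13), 11) + 96)**2 = 140331 + (-18/(-13) + 96)**2 = 140331 + (-18*(-1/13) + 96)**2 = 140331 + (18/13 + 96)**2 = 140331 + (1266/13)**2 = 140331 + 1602756/169 = 25318695/169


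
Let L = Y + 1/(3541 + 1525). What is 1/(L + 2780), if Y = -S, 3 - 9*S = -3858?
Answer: 5066/11910167 ≈ 0.00042535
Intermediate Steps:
S = 429 (S = ⅓ - ⅑*(-3858) = ⅓ + 1286/3 = 429)
Y = -429 (Y = -1*429 = -429)
L = -2173313/5066 (L = -429 + 1/(3541 + 1525) = -429 + 1/5066 = -2173313/5066 ≈ -429.00)
1/(L + 2780) = 1/(-2173313/5066 + 2780) = 1/(11910167/5066) = 5066/11910167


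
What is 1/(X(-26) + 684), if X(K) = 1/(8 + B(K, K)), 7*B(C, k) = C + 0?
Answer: 30/20527 ≈ 0.0014615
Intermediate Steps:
B(C, k) = C/7 (B(C, k) = (C + 0)/7 = C/7)
X(K) = 1/(8 + K/7)
1/(X(-26) + 684) = 1/(7/(56 - 26) + 684) = 1/(7/30 + 684) = 1/(20527/30) = 30/20527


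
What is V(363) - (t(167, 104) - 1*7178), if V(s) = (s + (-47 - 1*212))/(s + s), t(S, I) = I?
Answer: 2567914/363 ≈ 7074.1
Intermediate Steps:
V(s) = (-259 + s)/(2*s) (V(s) = (s + (-47 - 212))/((2*s)) = (s - 259)*(1/(2*s)) = (-259 + s)*(1/(2*s)) = (-259 + s)/(2*s))
V(363) - (t(167, 104) - 1*7178) = (½)*(-259 + 363)/363 - (104 - 1*7178) = (½)*(1/363)*104 - (104 - 7178) = 52/363 - 1*(-7074) = 52/363 + 7074 = 2567914/363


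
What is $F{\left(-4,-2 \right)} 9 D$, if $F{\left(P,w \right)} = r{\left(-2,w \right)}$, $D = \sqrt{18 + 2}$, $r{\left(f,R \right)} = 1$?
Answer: $18 \sqrt{5} \approx 40.249$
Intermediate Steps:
$D = 2 \sqrt{5}$ ($D = \sqrt{20} = 2 \sqrt{5} \approx 4.4721$)
$F{\left(P,w \right)} = 1$
$F{\left(-4,-2 \right)} 9 D = 1 \cdot 9 \cdot 2 \sqrt{5} = 9 \cdot 2 \sqrt{5} = 18 \sqrt{5}$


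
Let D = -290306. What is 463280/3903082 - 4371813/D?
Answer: 8599018795673/566544061546 ≈ 15.178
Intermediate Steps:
463280/3903082 - 4371813/D = 463280/3903082 - 4371813/(-290306) = 463280*(1/3903082) - 4371813*(-1/290306) = 231640/1951541 + 4371813/290306 = 8599018795673/566544061546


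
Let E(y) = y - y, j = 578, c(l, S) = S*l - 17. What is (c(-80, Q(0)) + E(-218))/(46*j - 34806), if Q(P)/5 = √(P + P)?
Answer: 17/8218 ≈ 0.0020686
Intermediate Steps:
Q(P) = 5*√2*√P (Q(P) = 5*√(P + P) = 5*√(2*P) = 5*(√2*√P) = 5*√2*√P)
c(l, S) = -17 + S*l
E(y) = 0
(c(-80, Q(0)) + E(-218))/(46*j - 34806) = ((-17 + (5*√2*√0)*(-80)) + 0)/(46*578 - 34806) = ((-17 + (5*√2*0)*(-80)) + 0)/(26588 - 34806) = ((-17 + 0*(-80)) + 0)/(-8218) = ((-17 + 0) + 0)*(-1/8218) = (-17 + 0)*(-1/8218) = -17*(-1/8218) = 17/8218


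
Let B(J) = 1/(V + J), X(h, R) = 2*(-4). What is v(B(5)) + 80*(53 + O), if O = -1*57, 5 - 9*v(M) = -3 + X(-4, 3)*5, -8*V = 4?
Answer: -944/3 ≈ -314.67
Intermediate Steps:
V = -1/2 (V = -1/8*4 = -1/2 ≈ -0.50000)
X(h, R) = -8
B(J) = 1/(-1/2 + J)
v(M) = 16/3 (v(M) = 5/9 - (-3 - 8*5)/9 = 5/9 - (-3 - 40)/9 = 5/9 - 1/9*(-43) = 5/9 + 43/9 = 16/3)
O = -57
v(B(5)) + 80*(53 + O) = 16/3 + 80*(53 - 57) = 16/3 + 80*(-4) = 16/3 - 320 = -944/3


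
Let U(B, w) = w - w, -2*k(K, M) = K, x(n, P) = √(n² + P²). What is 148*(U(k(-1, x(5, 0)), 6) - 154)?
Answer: -22792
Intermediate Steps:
x(n, P) = √(P² + n²)
k(K, M) = -K/2
U(B, w) = 0
148*(U(k(-1, x(5, 0)), 6) - 154) = 148*(0 - 154) = 148*(-154) = -22792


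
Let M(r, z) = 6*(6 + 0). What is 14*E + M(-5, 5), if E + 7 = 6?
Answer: 22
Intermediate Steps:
E = -1 (E = -7 + 6 = -1)
M(r, z) = 36 (M(r, z) = 6*6 = 36)
14*E + M(-5, 5) = 14*(-1) + 36 = -14 + 36 = 22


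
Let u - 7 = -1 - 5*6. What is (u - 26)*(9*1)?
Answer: -450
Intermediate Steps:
u = -24 (u = 7 + (-1 - 5*6) = 7 + (-1 - 30) = 7 - 31 = -24)
(u - 26)*(9*1) = (-24 - 26)*(9*1) = -50*9 = -450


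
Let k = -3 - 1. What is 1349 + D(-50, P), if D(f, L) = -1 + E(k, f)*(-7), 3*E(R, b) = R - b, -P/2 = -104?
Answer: 3722/3 ≈ 1240.7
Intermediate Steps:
P = 208 (P = -2*(-104) = 208)
k = -4
E(R, b) = -b/3 + R/3 (E(R, b) = (R - b)/3 = -b/3 + R/3)
D(f, L) = 25/3 + 7*f/3 (D(f, L) = -1 + (-f/3 + (⅓)*(-4))*(-7) = -1 + (-f/3 - 4/3)*(-7) = -1 + (-4/3 - f/3)*(-7) = -1 + (28/3 + 7*f/3) = 25/3 + 7*f/3)
1349 + D(-50, P) = 1349 + (25/3 + (7/3)*(-50)) = 1349 + (25/3 - 350/3) = 1349 - 325/3 = 3722/3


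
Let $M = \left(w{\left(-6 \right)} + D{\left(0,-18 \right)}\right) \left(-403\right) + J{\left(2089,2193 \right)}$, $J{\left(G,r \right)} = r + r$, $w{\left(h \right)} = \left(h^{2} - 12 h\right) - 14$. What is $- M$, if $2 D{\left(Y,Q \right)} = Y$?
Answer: $33496$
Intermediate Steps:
$D{\left(Y,Q \right)} = \frac{Y}{2}$
$w{\left(h \right)} = -14 + h^{2} - 12 h$
$J{\left(G,r \right)} = 2 r$
$M = -33496$ ($M = \left(\left(-14 + \left(-6\right)^{2} - -72\right) + \frac{1}{2} \cdot 0\right) \left(-403\right) + 2 \cdot 2193 = \left(\left(-14 + 36 + 72\right) + 0\right) \left(-403\right) + 4386 = \left(94 + 0\right) \left(-403\right) + 4386 = 94 \left(-403\right) + 4386 = -37882 + 4386 = -33496$)
$- M = \left(-1\right) \left(-33496\right) = 33496$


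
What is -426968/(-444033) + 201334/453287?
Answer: 282937983838/201274386471 ≈ 1.4057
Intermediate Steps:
-426968/(-444033) + 201334/453287 = -426968*(-1/444033) + 201334*(1/453287) = 426968/444033 + 201334/453287 = 282937983838/201274386471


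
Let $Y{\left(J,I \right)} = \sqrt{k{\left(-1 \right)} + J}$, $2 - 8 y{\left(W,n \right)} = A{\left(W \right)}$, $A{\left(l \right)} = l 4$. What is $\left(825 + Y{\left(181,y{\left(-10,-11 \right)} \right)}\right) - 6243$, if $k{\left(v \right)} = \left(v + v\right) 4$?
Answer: $-5418 + \sqrt{173} \approx -5404.8$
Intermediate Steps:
$A{\left(l \right)} = 4 l$
$y{\left(W,n \right)} = \frac{1}{4} - \frac{W}{2}$ ($y{\left(W,n \right)} = \frac{1}{4} - \frac{4 W}{8} = \frac{1}{4} - \frac{W}{2}$)
$k{\left(v \right)} = 8 v$ ($k{\left(v \right)} = 2 v 4 = 8 v$)
$Y{\left(J,I \right)} = \sqrt{-8 + J}$ ($Y{\left(J,I \right)} = \sqrt{8 \left(-1\right) + J} = \sqrt{-8 + J}$)
$\left(825 + Y{\left(181,y{\left(-10,-11 \right)} \right)}\right) - 6243 = \left(825 + \sqrt{-8 + 181}\right) - 6243 = \left(825 + \sqrt{173}\right) - 6243 = -5418 + \sqrt{173}$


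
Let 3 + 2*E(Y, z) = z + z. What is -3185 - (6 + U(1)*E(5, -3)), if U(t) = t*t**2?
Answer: -6373/2 ≈ -3186.5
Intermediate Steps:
U(t) = t**3
E(Y, z) = -3/2 + z (E(Y, z) = -3/2 + (z + z)/2 = -3/2 + (2*z)/2 = -3/2 + z)
-3185 - (6 + U(1)*E(5, -3)) = -3185 - (6 + 1**3*(-3/2 - 3)) = -3185 - (6 + 1*(-9/2)) = -3185 - (6 - 9/2) = -3185 - 1*3/2 = -3185 - 3/2 = -6373/2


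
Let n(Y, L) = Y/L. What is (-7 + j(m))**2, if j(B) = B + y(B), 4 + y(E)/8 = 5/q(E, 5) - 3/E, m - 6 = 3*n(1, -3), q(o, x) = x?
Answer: 23716/25 ≈ 948.64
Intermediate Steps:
m = 5 (m = 6 + 3*(1/(-3)) = 6 + 3*(1*(-1/3)) = 6 + 3*(-1/3) = 6 - 1 = 5)
y(E) = -24 - 24/E (y(E) = -32 + 8*(5/5 - 3/E) = -32 + 8*(5*(1/5) - 3/E) = -32 + 8*(1 - 3/E) = -32 + (8 - 24/E) = -24 - 24/E)
j(B) = -24 + B - 24/B (j(B) = B + (-24 - 24/B) = -24 + B - 24/B)
(-7 + j(m))**2 = (-7 + (-24 + 5 - 24/5))**2 = (-7 - 119/5)**2 = (-154/5)**2 = 23716/25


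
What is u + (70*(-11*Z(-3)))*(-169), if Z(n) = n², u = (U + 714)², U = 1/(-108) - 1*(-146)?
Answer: 22287035521/11664 ≈ 1.9108e+6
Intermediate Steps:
U = 15767/108 (U = -1/108 + 146 = 15767/108 ≈ 145.99)
u = 8626508641/11664 (u = (15767/108 + 714)² = (92879/108)² = 8626508641/11664 ≈ 7.3958e+5)
u + (70*(-11*Z(-3)))*(-169) = 8626508641/11664 + (70*(-11*(-3)²))*(-169) = 8626508641/11664 + (70*(-11*9))*(-169) = 8626508641/11664 + (70*(-99))*(-169) = 8626508641/11664 - 6930*(-169) = 8626508641/11664 + 1171170 = 22287035521/11664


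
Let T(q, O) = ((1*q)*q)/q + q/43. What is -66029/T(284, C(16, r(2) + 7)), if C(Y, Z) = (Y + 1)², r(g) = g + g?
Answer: -2839247/12496 ≈ -227.21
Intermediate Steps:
r(g) = 2*g
C(Y, Z) = (1 + Y)²
T(q, O) = 44*q/43 (T(q, O) = (q*q)/q + q*(1/43) = q²/q + q/43 = q + q/43 = 44*q/43)
-66029/T(284, C(16, r(2) + 7)) = -66029/((44/43)*284) = -66029/12496/43 = -66029*43/12496 = -2839247/12496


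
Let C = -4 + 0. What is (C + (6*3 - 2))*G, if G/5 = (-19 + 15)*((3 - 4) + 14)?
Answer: -3120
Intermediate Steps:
G = -260 (G = 5*((-19 + 15)*((3 - 4) + 14)) = 5*(-4*(-1 + 14)) = 5*(-4*13) = 5*(-52) = -260)
C = -4
(C + (6*3 - 2))*G = (-4 + (6*3 - 2))*(-260) = (-4 + (18 - 2))*(-260) = (-4 + 16)*(-260) = 12*(-260) = -3120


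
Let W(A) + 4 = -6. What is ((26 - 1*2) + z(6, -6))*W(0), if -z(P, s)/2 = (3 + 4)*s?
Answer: -1080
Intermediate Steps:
W(A) = -10 (W(A) = -4 - 6 = -10)
z(P, s) = -14*s (z(P, s) = -2*(3 + 4)*s = -14*s)
((26 - 1*2) + z(6, -6))*W(0) = ((26 - 1*2) - 14*(-6))*(-10) = ((26 - 2) + 84)*(-10) = (24 + 84)*(-10) = 108*(-10) = -1080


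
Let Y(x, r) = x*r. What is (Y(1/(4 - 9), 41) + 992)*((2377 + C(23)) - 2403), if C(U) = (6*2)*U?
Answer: 245950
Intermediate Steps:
C(U) = 12*U
Y(x, r) = r*x
(Y(1/(4 - 9), 41) + 992)*((2377 + C(23)) - 2403) = (41/(4 - 9) + 992)*((2377 + 12*23) - 2403) = (41/(-5) + 992)*((2377 + 276) - 2403) = (41*(-⅕) + 992)*(2653 - 2403) = (-41/5 + 992)*250 = (4919/5)*250 = 245950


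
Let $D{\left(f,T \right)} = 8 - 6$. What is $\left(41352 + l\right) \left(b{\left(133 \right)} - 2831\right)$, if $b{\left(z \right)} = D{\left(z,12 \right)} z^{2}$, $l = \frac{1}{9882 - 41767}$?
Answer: $\frac{42913496767893}{31885} \approx 1.3459 \cdot 10^{9}$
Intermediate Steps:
$D{\left(f,T \right)} = 2$
$l = - \frac{1}{31885}$ ($l = \frac{1}{-31885} = - \frac{1}{31885} \approx -3.1363 \cdot 10^{-5}$)
$b{\left(z \right)} = 2 z^{2}$
$\left(41352 + l\right) \left(b{\left(133 \right)} - 2831\right) = \left(41352 - \frac{1}{31885}\right) \left(2 \cdot 133^{2} - 2831\right) = \frac{1318508519 \left(2 \cdot 17689 - 2831\right)}{31885} = \frac{1318508519 \left(35378 - 2831\right)}{31885} = \frac{1318508519}{31885} \cdot 32547 = \frac{42913496767893}{31885}$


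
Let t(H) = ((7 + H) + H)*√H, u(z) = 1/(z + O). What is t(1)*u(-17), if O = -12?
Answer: -9/29 ≈ -0.31034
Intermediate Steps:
u(z) = 1/(-12 + z) (u(z) = 1/(z - 12) = 1/(-12 + z))
t(H) = √H*(7 + 2*H) (t(H) = (7 + 2*H)*√H = √H*(7 + 2*H))
t(1)*u(-17) = (√1*(7 + 2*1))/(-12 - 17) = (1*(7 + 2))/(-29) = (1*9)*(-1/29) = 9*(-1/29) = -9/29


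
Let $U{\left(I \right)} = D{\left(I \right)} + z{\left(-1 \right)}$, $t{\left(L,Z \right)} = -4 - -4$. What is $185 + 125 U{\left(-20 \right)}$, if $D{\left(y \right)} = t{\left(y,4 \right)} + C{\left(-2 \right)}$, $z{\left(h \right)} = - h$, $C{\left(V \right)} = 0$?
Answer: $310$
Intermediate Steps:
$t{\left(L,Z \right)} = 0$ ($t{\left(L,Z \right)} = -4 + 4 = 0$)
$D{\left(y \right)} = 0$ ($D{\left(y \right)} = 0 + 0 = 0$)
$U{\left(I \right)} = 1$ ($U{\left(I \right)} = 0 - -1 = 0 + 1 = 1$)
$185 + 125 U{\left(-20 \right)} = 185 + 125 \cdot 1 = 185 + 125 = 310$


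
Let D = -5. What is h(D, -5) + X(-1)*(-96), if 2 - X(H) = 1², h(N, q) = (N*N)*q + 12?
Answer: -209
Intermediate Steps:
h(N, q) = 12 + q*N² (h(N, q) = N²*q + 12 = q*N² + 12 = 12 + q*N²)
X(H) = 1 (X(H) = 2 - 1*1² = 2 - 1*1 = 2 - 1 = 1)
h(D, -5) + X(-1)*(-96) = (12 - 5*(-5)²) + 1*(-96) = (12 - 5*25) - 96 = (12 - 125) - 96 = -113 - 96 = -209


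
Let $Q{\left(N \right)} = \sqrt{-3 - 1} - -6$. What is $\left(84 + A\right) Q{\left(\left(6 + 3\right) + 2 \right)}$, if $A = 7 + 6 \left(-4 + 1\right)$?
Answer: $438 + 146 i \approx 438.0 + 146.0 i$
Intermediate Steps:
$Q{\left(N \right)} = 6 + 2 i$ ($Q{\left(N \right)} = \sqrt{-4} + 6 = 2 i + 6 = 6 + 2 i$)
$A = -11$ ($A = 7 + 6 \left(-3\right) = 7 - 18 = -11$)
$\left(84 + A\right) Q{\left(\left(6 + 3\right) + 2 \right)} = \left(84 - 11\right) \left(6 + 2 i\right) = 73 \left(6 + 2 i\right) = 438 + 146 i$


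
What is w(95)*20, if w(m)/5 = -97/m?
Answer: -1940/19 ≈ -102.11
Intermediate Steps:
w(m) = -485/m (w(m) = 5*(-97/m) = -485/m)
w(95)*20 = -485/95*20 = -485*1/95*20 = -97/19*20 = -1940/19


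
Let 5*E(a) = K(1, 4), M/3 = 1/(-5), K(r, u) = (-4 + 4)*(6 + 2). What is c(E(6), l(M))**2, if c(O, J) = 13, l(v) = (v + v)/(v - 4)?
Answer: 169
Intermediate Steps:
K(r, u) = 0 (K(r, u) = 0*8 = 0)
M = -3/5 (M = 3/(-5) = 3*(-1/5) = -3/5 ≈ -0.60000)
E(a) = 0 (E(a) = (1/5)*0 = 0)
l(v) = 2*v/(-4 + v) (l(v) = (2*v)/(-4 + v) = 2*v/(-4 + v))
c(E(6), l(M))**2 = 13**2 = 169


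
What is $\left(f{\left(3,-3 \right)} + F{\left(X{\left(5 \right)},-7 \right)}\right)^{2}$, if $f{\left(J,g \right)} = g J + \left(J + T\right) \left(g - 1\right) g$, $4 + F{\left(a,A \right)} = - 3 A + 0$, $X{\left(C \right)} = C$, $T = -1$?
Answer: $1024$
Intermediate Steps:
$F{\left(a,A \right)} = -4 - 3 A$ ($F{\left(a,A \right)} = -4 + \left(- 3 A + 0\right) = -4 - 3 A$)
$f{\left(J,g \right)} = J g + g \left(-1 + J\right) \left(-1 + g\right)$ ($f{\left(J,g \right)} = g J + \left(J - 1\right) \left(g - 1\right) g = J g + \left(-1 + J\right) \left(-1 + g\right) g = J g + g \left(-1 + J\right) \left(-1 + g\right)$)
$\left(f{\left(3,-3 \right)} + F{\left(X{\left(5 \right)},-7 \right)}\right)^{2} = \left(- 3 \left(1 - -3 + 3 \left(-3\right)\right) - -17\right)^{2} = \left(- 3 \left(1 + 3 - 9\right) + \left(-4 + 21\right)\right)^{2} = \left(\left(-3\right) \left(-5\right) + 17\right)^{2} = \left(15 + 17\right)^{2} = 32^{2} = 1024$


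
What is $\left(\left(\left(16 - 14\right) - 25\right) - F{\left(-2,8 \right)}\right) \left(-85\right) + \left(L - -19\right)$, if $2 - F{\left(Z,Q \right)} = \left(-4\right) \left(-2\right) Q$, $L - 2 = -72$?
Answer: $-3366$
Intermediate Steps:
$L = -70$ ($L = 2 - 72 = -70$)
$F{\left(Z,Q \right)} = 2 - 8 Q$ ($F{\left(Z,Q \right)} = 2 - \left(-4\right) \left(-2\right) Q = 2 - 8 Q$)
$\left(\left(\left(16 - 14\right) - 25\right) - F{\left(-2,8 \right)}\right) \left(-85\right) + \left(L - -19\right) = \left(\left(\left(16 - 14\right) - 25\right) - \left(2 - 64\right)\right) \left(-85\right) - 51 = \left(\left(\left(16 - 14\right) - 25\right) - \left(2 - 64\right)\right) \left(-85\right) + \left(-70 + 19\right) = \left(\left(2 - 25\right) - -62\right) \left(-85\right) - 51 = \left(-23 + 62\right) \left(-85\right) - 51 = 39 \left(-85\right) - 51 = -3315 - 51 = -3366$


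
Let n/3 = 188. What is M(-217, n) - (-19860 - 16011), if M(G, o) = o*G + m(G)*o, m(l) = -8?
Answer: -91029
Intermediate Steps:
n = 564 (n = 3*188 = 564)
M(G, o) = -8*o + G*o (M(G, o) = o*G - 8*o = G*o - 8*o = -8*o + G*o)
M(-217, n) - (-19860 - 16011) = 564*(-8 - 217) - (-19860 - 16011) = 564*(-225) - 1*(-35871) = -126900 + 35871 = -91029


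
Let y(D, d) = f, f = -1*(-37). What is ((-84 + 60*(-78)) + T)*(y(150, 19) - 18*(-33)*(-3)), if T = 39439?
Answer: -60507875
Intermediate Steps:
f = 37
y(D, d) = 37
((-84 + 60*(-78)) + T)*(y(150, 19) - 18*(-33)*(-3)) = ((-84 + 60*(-78)) + 39439)*(37 - 18*(-33)*(-3)) = ((-84 - 4680) + 39439)*(37 + 594*(-3)) = (-4764 + 39439)*(37 - 1782) = 34675*(-1745) = -60507875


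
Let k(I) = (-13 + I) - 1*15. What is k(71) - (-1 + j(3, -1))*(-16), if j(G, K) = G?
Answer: 75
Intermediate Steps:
k(I) = -28 + I (k(I) = (-13 + I) - 15 = -28 + I)
k(71) - (-1 + j(3, -1))*(-16) = (-28 + 71) - (-1 + 3)*(-16) = 43 - 2*(-16) = 43 - 1*(-32) = 43 + 32 = 75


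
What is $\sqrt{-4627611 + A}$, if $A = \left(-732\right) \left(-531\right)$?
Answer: $3 i \sqrt{470991} \approx 2058.9 i$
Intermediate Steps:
$A = 388692$
$\sqrt{-4627611 + A} = \sqrt{-4627611 + 388692} = \sqrt{-4238919} = 3 i \sqrt{470991}$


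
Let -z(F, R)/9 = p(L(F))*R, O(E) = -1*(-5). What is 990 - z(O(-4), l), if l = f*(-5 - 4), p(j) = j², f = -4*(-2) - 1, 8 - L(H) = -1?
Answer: -44937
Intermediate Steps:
O(E) = 5
L(H) = 9 (L(H) = 8 - 1*(-1) = 8 + 1 = 9)
f = 7 (f = 8 - 1 = 7)
l = -63 (l = 7*(-5 - 4) = 7*(-9) = -63)
z(F, R) = -729*R (z(F, R) = -9*9²*R = -729*R)
990 - z(O(-4), l) = 990 - (-729)*(-63) = 990 - 1*45927 = 990 - 45927 = -44937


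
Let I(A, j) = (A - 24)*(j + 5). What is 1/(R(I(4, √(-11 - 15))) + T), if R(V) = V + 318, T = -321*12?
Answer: I/(2*(-1817*I + 10*√26)) ≈ -0.00027496 + 7.7162e-6*I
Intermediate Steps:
I(A, j) = (-24 + A)*(5 + j)
T = -3852
R(V) = 318 + V
1/(R(I(4, √(-11 - 15))) + T) = 1/((318 + (-120 - 24*√(-11 - 15) + 5*4 + 4*√(-11 - 15))) - 3852) = 1/((318 + (-120 - 24*I*√26 + 20 + 4*√(-26))) - 3852) = 1/((318 + (-120 - 24*I*√26 + 20 + 4*(I*√26))) - 3852) = 1/((318 + (-120 - 24*I*√26 + 20 + 4*I*√26)) - 3852) = 1/((318 + (-100 - 20*I*√26)) - 3852) = 1/((218 - 20*I*√26) - 3852) = 1/(-3634 - 20*I*√26)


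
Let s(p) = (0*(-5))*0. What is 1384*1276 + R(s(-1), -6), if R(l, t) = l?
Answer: 1765984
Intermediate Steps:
s(p) = 0 (s(p) = 0*0 = 0)
1384*1276 + R(s(-1), -6) = 1384*1276 + 0 = 1765984 + 0 = 1765984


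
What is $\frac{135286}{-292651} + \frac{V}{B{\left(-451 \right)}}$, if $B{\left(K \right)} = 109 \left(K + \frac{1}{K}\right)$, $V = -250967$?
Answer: $\frac{30124629042219}{6488312058518} \approx 4.6429$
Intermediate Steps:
$B{\left(K \right)} = 109 K + \frac{109}{K}$
$\frac{135286}{-292651} + \frac{V}{B{\left(-451 \right)}} = \frac{135286}{-292651} - \frac{250967}{109 \left(-451\right) + \frac{109}{-451}} = 135286 \left(- \frac{1}{292651}\right) - \frac{250967}{-49159 + 109 \left(- \frac{1}{451}\right)} = - \frac{135286}{292651} - \frac{250967}{-49159 - \frac{109}{451}} = - \frac{135286}{292651} - \frac{250967}{- \frac{22170818}{451}} = - \frac{135286}{292651} - - \frac{113186117}{22170818} = - \frac{135286}{292651} + \frac{113186117}{22170818} = \frac{30124629042219}{6488312058518}$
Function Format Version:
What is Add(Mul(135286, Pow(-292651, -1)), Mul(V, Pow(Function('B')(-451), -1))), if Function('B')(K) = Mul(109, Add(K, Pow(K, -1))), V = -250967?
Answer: Rational(30124629042219, 6488312058518) ≈ 4.6429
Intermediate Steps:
Function('B')(K) = Add(Mul(109, K), Mul(109, Pow(K, -1)))
Add(Mul(135286, Pow(-292651, -1)), Mul(V, Pow(Function('B')(-451), -1))) = Add(Mul(135286, Pow(-292651, -1)), Mul(-250967, Pow(Add(Mul(109, -451), Mul(109, Pow(-451, -1))), -1))) = Add(Mul(135286, Rational(-1, 292651)), Mul(-250967, Pow(Add(-49159, Mul(109, Rational(-1, 451))), -1))) = Add(Rational(-135286, 292651), Mul(-250967, Pow(Add(-49159, Rational(-109, 451)), -1))) = Add(Rational(-135286, 292651), Mul(-250967, Pow(Rational(-22170818, 451), -1))) = Add(Rational(-135286, 292651), Mul(-250967, Rational(-451, 22170818))) = Add(Rational(-135286, 292651), Rational(113186117, 22170818)) = Rational(30124629042219, 6488312058518)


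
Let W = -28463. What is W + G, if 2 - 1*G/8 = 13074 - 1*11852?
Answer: -38223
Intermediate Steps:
G = -9760 (G = 16 - 8*(13074 - 1*11852) = 16 - 8*(13074 - 11852) = 16 - 8*1222 = 16 - 9776 = -9760)
W + G = -28463 - 9760 = -38223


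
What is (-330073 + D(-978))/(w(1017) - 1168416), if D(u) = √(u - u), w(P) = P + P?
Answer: 330073/1166382 ≈ 0.28299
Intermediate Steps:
w(P) = 2*P
D(u) = 0 (D(u) = √0 = 0)
(-330073 + D(-978))/(w(1017) - 1168416) = (-330073 + 0)/(2*1017 - 1168416) = -330073/(2034 - 1168416) = -330073/(-1166382) = -330073*(-1/1166382) = 330073/1166382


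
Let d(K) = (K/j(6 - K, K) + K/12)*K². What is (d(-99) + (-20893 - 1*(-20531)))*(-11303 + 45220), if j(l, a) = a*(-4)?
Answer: -5675704697/2 ≈ -2.8379e+9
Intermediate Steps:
j(l, a) = -4*a
d(K) = K²*(-¼ + K/12) (d(K) = (K/((-4*K)) + K/12)*K² = (K*(-1/(4*K)) + K*(1/12))*K² = (-¼ + K/12)*K² = K²*(-¼ + K/12))
(d(-99) + (-20893 - 1*(-20531)))*(-11303 + 45220) = ((1/12)*(-99)²*(-3 - 99) + (-20893 - 1*(-20531)))*(-11303 + 45220) = ((1/12)*9801*(-102) + (-20893 + 20531))*33917 = (-166617/2 - 362)*33917 = -167341/2*33917 = -5675704697/2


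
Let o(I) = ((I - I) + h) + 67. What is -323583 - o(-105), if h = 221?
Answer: -323871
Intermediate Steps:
o(I) = 288 (o(I) = ((I - I) + 221) + 67 = (0 + 221) + 67 = 221 + 67 = 288)
-323583 - o(-105) = -323583 - 1*288 = -323583 - 288 = -323871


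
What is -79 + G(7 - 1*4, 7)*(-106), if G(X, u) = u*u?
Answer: -5273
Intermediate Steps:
G(X, u) = u²
-79 + G(7 - 1*4, 7)*(-106) = -79 + 7²*(-106) = -79 + 49*(-106) = -79 - 5194 = -5273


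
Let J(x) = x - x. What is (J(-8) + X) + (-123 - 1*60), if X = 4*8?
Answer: -151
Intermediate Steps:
J(x) = 0
X = 32
(J(-8) + X) + (-123 - 1*60) = (0 + 32) + (-123 - 1*60) = 32 + (-123 - 60) = 32 - 183 = -151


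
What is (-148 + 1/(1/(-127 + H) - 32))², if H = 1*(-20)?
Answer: 485094141169/22137025 ≈ 21913.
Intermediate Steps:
H = -20
(-148 + 1/(1/(-127 + H) - 32))² = (-148 + 1/(1/(-127 - 20) - 32))² = (-148 + 1/(1/(-147) - 32))² = (-148 + 1/(-1/147 - 32))² = (-148 + 1/(-4705/147))² = (-148 - 147/4705)² = (-696487/4705)² = 485094141169/22137025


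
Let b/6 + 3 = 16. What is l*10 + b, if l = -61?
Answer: -532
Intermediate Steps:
b = 78 (b = -18 + 6*16 = -18 + 96 = 78)
l*10 + b = -61*10 + 78 = -610 + 78 = -532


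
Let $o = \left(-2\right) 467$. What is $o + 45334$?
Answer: $44400$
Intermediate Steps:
$o = -934$
$o + 45334 = -934 + 45334 = 44400$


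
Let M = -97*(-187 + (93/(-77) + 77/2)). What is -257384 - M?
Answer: -41873471/154 ≈ -2.7191e+5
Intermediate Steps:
M = 2236335/154 (M = -97*(-187 + (93*(-1/77) + 77*(½))) = -97*(-187 + (-93/77 + 77/2)) = -97*(-187 + 5743/154) = -97*(-23055/154) = 2236335/154 ≈ 14522.)
-257384 - M = -257384 - 1*2236335/154 = -257384 - 2236335/154 = -41873471/154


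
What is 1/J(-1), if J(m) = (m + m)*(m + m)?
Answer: ¼ ≈ 0.25000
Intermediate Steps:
J(m) = 4*m² (J(m) = (2*m)*(2*m) = 4*m²)
1/J(-1) = 1/(4*(-1)²) = 1/(4*1) = 1/4 = ¼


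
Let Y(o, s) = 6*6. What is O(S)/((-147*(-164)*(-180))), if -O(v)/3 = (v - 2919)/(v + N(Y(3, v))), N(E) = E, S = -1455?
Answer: 81/38010280 ≈ 2.1310e-6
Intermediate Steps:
Y(o, s) = 36
O(v) = -3*(-2919 + v)/(36 + v) (O(v) = -3*(v - 2919)/(v + 36) = -3*(-2919 + v)/(36 + v))
O(S)/((-147*(-164)*(-180))) = (3*(2919 - 1*(-1455))/(36 - 1455))/((-147*(-164)*(-180))) = (3*(2919 + 1455)/(-1419))/((24108*(-180))) = (3*(-1/1419)*4374)/(-4339440) = -4374/473*(-1/4339440) = 81/38010280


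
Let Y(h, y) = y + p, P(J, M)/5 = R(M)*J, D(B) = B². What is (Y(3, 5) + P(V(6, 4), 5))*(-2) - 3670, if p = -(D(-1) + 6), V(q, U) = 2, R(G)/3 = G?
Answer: -3966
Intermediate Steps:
R(G) = 3*G
p = -7 (p = -((-1)² + 6) = -(1 + 6) = -1*7 = -7)
P(J, M) = 15*J*M (P(J, M) = 5*((3*M)*J) = 5*(3*J*M) = 15*J*M)
Y(h, y) = -7 + y (Y(h, y) = y - 7 = -7 + y)
(Y(3, 5) + P(V(6, 4), 5))*(-2) - 3670 = ((-7 + 5) + 15*2*5)*(-2) - 3670 = (-2 + 150)*(-2) - 3670 = 148*(-2) - 3670 = -296 - 3670 = -3966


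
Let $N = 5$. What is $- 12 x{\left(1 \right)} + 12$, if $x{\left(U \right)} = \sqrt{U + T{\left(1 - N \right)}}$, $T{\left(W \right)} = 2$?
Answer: $12 - 12 \sqrt{3} \approx -8.7846$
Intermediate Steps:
$x{\left(U \right)} = \sqrt{2 + U}$ ($x{\left(U \right)} = \sqrt{U + 2} = \sqrt{2 + U}$)
$- 12 x{\left(1 \right)} + 12 = - 12 \sqrt{2 + 1} + 12 = - 12 \sqrt{3} + 12 = 12 - 12 \sqrt{3}$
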